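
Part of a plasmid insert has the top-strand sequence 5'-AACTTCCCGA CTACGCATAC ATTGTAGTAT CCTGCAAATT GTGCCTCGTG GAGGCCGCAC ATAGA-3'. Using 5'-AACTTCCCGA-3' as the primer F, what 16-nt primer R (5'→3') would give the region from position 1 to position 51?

5'-CCACGAGGCACAATTT-3'

The product's 3' end on the top strand is position 51.
The reverse primer anneals to the top strand over positions 36–51, i.e. to AAATTGTGCCTCGTGG.
Its sequence written 5'→3' is the reverse complement: CCACGAGGCACAATTT.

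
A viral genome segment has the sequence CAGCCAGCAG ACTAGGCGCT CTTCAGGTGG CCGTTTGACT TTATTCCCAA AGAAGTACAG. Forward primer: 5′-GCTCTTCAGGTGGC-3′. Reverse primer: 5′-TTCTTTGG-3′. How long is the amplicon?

The forward primer matches the template at positions 18–31.
The reverse primer's reverse complement is CCAAAGAA, which matches the template at positions 47–54.
Amplicon spans positions 18–54: 37 bp.

37 bp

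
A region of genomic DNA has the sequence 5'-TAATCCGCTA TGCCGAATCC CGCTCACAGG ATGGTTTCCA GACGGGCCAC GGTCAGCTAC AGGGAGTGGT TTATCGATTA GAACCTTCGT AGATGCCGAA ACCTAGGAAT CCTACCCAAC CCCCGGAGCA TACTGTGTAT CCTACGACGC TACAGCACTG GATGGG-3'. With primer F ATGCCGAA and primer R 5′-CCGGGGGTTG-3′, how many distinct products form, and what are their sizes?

Two products: 117 bp, 34 bp

The forward primer ATGCCGAA matches the top strand at positions 10–17, 93–100.
The reverse primer's reverse complement is CAACCCCCGG, matching at positions 117–126.
Each forward site pairs with the reverse site to give a product ending at position 126: sizes 117, 34 bp.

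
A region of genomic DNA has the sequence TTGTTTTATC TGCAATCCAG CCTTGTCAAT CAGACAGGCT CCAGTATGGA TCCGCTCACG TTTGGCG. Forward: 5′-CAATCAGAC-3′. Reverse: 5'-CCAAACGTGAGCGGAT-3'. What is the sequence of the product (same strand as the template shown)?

Forward primer CAATCAGAC is found on the top strand at positions 27–35.
Taking the reverse complement of CCAAACGTGAGCGGAT gives ATCCGCTCACGTTTGG, found at positions 50–65 on the template; the primer anneals here to the top strand with its 3' end pointing upstream.
The product is the template from position 27 through 65 (39 bp).

5'-CAATCAGACAGGCTCCAGTATGGATCCGCTCACGTTTGG-3'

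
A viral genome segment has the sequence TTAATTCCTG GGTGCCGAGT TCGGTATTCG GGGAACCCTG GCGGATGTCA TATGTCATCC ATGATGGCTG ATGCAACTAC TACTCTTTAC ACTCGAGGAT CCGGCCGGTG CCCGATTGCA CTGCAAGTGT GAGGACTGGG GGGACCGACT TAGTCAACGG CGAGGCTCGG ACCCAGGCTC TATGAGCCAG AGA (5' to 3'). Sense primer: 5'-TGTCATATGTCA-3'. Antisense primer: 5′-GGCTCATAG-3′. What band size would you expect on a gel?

The forward primer matches the template at positions 46–57.
The reverse primer's reverse complement is CTATGAGCC, which matches the template at positions 180–188.
The product runs from position 46 to position 188, so its length is 188 − 46 + 1 = 143 bp.

143 bp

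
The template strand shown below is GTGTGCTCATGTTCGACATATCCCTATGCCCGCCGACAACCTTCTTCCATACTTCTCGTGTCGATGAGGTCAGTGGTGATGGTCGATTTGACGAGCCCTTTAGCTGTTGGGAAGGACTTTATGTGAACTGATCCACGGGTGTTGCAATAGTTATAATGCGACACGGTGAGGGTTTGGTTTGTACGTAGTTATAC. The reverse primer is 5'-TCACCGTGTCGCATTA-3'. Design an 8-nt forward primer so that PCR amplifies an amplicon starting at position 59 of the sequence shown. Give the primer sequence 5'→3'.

5'-TGTCGATG-3'

The reverse primer's reverse complement TAATGCGACACGGTGA matches the template at positions 154–169; the product starts at position 59.
The forward primer is identical to the top strand over positions 59–66: TGTCGATG.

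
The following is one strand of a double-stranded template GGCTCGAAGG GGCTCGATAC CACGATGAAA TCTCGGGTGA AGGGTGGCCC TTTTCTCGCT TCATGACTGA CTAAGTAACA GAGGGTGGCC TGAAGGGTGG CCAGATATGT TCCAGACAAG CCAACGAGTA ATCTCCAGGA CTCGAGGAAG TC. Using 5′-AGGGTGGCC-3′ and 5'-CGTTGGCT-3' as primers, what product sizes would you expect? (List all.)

86 bp, 45 bp, 33 bp

The forward primer AGGGTGGCC matches the top strand at positions 41–49, 82–90, 94–102.
The reverse primer's reverse complement is AGCCAACG, matching at positions 119–126.
Each forward site pairs with the reverse site to give a product ending at position 126: sizes 86, 45, 33 bp.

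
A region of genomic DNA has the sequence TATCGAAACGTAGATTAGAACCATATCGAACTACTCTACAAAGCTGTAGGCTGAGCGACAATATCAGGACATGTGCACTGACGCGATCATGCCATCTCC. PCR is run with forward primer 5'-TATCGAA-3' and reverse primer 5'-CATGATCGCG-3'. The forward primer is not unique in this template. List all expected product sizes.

The forward primer TATCGAA matches the top strand at positions 1–7, 24–30.
The reverse primer's reverse complement is CGCGATCATG, matching at positions 82–91.
Each forward site pairs with the reverse site to give a product ending at position 91: sizes 91, 68 bp.

91 bp, 68 bp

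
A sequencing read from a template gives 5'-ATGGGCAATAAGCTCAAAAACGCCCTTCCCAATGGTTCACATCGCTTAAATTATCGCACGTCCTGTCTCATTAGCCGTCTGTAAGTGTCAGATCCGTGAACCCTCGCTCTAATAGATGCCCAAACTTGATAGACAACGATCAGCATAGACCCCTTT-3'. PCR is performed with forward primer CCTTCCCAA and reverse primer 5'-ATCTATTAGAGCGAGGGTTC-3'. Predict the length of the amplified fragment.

Forward primer CCTTCCCAA is found on the top strand at positions 24–32.
Taking the reverse complement of ATCTATTAGAGCGAGGGTTC gives GAACCCTCGCTCTAATAGAT, found at positions 98–117 on the template; the primer anneals here to the top strand with its 3' end pointing upstream.
Amplicon spans positions 24–117: 94 bp.

94 bp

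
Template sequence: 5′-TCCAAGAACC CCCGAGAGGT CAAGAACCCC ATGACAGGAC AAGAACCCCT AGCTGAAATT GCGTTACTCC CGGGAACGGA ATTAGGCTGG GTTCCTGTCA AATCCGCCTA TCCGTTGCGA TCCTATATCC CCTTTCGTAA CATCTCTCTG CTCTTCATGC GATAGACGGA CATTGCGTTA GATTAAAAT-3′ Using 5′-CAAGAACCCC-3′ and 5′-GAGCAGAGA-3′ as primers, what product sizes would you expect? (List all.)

The forward primer CAAGAACCCC matches the top strand at positions 3–12, 21–30, 40–49.
The reverse primer's reverse complement is TCTCTGCTC, matching at positions 145–153.
Each forward site pairs with the reverse site to give a product ending at position 153: sizes 151, 133, 114 bp.

151 bp, 133 bp, 114 bp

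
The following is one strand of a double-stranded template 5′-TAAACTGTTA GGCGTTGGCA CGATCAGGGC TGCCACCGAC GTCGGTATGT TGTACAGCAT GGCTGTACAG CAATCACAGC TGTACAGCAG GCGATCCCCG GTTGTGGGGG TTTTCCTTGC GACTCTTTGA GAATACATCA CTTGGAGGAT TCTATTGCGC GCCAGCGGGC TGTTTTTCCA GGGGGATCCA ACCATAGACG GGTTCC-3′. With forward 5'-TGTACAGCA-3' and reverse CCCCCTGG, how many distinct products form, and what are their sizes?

The forward primer TGTACAGCA matches the top strand at positions 51–59, 64–72, 81–89.
The reverse primer's reverse complement is CCAGGGGG, matching at positions 178–185.
Each forward site pairs with the reverse site to give a product ending at position 185: sizes 135, 122, 105 bp.

Three products: 135 bp, 122 bp, 105 bp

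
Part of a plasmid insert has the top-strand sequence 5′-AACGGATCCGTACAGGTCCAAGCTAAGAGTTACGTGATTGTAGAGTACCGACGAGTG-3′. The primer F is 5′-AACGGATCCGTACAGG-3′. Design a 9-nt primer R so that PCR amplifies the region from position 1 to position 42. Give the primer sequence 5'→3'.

5'-TACAATCAC-3'

The product's 3' end on the top strand is position 42.
The reverse primer anneals to the top strand over positions 34–42, i.e. to GTGATTGTA.
Its sequence written 5'→3' is the reverse complement: TACAATCAC.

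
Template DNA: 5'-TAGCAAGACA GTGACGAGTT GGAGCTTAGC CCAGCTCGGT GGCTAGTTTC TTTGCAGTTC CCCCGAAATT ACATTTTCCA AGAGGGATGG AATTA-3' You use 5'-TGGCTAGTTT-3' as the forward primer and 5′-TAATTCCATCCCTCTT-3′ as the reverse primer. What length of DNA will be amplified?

56 bp

Scanning the template, TGGCTAGTTT occurs at positions 40–49; this primer anneals to the bottom strand there with its 3' end pointing downstream.
Taking the reverse complement of TAATTCCATCCCTCTT gives AAGAGGGATGGAATTA, found at positions 80–95 on the template; the primer anneals here to the top strand with its 3' end pointing upstream.
Product length = (reverse-primer end) − (forward-primer start) + 1 = 95 − 40 + 1 = 56 bp.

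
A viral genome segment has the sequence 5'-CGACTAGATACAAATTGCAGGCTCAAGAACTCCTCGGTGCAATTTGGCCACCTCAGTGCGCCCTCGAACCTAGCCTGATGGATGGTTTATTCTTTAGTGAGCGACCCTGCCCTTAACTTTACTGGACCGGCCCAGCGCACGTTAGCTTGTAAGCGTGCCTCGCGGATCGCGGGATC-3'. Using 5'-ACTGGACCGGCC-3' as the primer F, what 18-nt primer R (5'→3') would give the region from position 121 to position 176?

The product's 3' end on the top strand is position 176.
The reverse primer anneals to the top strand over positions 159–176, i.e. to CTCGCGGATCGCGGGATC.
Its sequence written 5'→3' is the reverse complement: GATCCCGCGATCCGCGAG.

5'-GATCCCGCGATCCGCGAG-3'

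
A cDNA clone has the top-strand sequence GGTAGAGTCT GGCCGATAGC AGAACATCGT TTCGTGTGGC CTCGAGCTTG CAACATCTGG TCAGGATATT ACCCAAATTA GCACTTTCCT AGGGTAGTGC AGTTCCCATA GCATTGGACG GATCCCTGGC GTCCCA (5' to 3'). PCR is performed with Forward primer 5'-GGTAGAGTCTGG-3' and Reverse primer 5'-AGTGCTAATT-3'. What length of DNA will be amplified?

85 bp

Forward primer GGTAGAGTCTGG is found on the top strand at positions 1–12.
Taking the reverse complement of AGTGCTAATT gives AATTAGCACT, found at positions 76–85 on the template; the primer anneals here to the top strand with its 3' end pointing upstream.
Amplicon spans positions 1–85: 85 bp.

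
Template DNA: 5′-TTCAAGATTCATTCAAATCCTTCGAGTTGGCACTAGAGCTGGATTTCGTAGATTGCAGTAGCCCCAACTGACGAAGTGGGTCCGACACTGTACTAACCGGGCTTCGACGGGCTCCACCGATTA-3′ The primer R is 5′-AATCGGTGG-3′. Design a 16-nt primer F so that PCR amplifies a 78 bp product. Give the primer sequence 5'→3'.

5'-TTCGTAGATTGCAGTA-3'

The reverse primer's reverse complement CCACCGATT matches the template at positions 114–122, so the product ends at position 122.
A 78 bp product then starts at position 122 − 78 + 1 = 45.
The forward primer is identical to the top strand there: TTCGTAGATTGCAGTA.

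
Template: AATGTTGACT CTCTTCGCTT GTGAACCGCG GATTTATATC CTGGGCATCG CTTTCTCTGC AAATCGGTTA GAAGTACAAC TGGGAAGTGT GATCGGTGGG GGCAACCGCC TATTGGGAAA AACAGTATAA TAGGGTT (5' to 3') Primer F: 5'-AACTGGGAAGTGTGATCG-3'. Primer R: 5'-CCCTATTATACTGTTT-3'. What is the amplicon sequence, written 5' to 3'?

Forward primer AACTGGGAAGTGTGATCG is found on the top strand at positions 78–95.
Taking the reverse complement of CCCTATTATACTGTTT gives AAACAGTATAATAGGG, found at positions 120–135 on the template; the primer anneals here to the top strand with its 3' end pointing upstream.
The product is the template from position 78 through 135 (58 bp).

5'-AACTGGGAAGTGTGATCGGTGGGGGCAACCGCCTATTGGGAAAAACAGTATAATAGGG-3'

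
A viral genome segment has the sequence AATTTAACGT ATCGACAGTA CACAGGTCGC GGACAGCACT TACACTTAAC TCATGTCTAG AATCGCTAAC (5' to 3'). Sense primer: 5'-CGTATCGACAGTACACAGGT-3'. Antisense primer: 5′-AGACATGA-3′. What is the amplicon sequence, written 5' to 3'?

5'-CGTATCGACAGTACACAGGTCGCGGACAGCACTTACACTTAACTCATGTCT-3'

Scanning the template, CGTATCGACAGTACACAGGT occurs at positions 8–27; this primer anneals to the bottom strand there with its 3' end pointing downstream.
Taking the reverse complement of AGACATGA gives TCATGTCT, found at positions 51–58 on the template; the primer anneals here to the top strand with its 3' end pointing upstream.
The product is the template from position 8 through 58 (51 bp).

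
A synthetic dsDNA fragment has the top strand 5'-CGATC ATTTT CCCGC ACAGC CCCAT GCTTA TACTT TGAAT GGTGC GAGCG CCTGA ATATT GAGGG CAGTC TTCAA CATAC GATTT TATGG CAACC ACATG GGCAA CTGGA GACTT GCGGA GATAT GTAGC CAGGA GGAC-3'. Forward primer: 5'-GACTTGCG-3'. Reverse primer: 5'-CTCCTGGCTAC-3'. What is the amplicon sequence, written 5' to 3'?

5'-GACTTGCGGAGATATGTAGCCAGGAG-3'

The forward primer matches the template at positions 111–118.
The reverse primer's reverse complement is GTAGCCAGGAG, which matches the template at positions 126–136.
The product is the template from position 111 through 136 (26 bp).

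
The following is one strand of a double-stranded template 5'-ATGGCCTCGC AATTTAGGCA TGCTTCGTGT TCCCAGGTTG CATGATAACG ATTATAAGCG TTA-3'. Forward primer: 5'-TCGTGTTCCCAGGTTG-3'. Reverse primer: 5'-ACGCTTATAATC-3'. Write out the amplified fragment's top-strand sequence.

Forward primer TCGTGTTCCCAGGTTG is found on the top strand at positions 25–40.
Taking the reverse complement of ACGCTTATAATC gives GATTATAAGCGT, found at positions 50–61 on the template; the primer anneals here to the top strand with its 3' end pointing upstream.
The product is the template from position 25 through 61 (37 bp).

5'-TCGTGTTCCCAGGTTGCATGATAACGATTATAAGCGT-3'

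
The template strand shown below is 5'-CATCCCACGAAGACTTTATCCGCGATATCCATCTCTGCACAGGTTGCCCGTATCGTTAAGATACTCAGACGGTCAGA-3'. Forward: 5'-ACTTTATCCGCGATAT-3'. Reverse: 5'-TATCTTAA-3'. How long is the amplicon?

Forward primer ACTTTATCCGCGATAT is found on the top strand at positions 13–28.
Taking the reverse complement of TATCTTAA gives TTAAGATA, found at positions 56–63 on the template; the primer anneals here to the top strand with its 3' end pointing upstream.
The product runs from position 13 to position 63, so its length is 63 − 13 + 1 = 51 bp.

51 bp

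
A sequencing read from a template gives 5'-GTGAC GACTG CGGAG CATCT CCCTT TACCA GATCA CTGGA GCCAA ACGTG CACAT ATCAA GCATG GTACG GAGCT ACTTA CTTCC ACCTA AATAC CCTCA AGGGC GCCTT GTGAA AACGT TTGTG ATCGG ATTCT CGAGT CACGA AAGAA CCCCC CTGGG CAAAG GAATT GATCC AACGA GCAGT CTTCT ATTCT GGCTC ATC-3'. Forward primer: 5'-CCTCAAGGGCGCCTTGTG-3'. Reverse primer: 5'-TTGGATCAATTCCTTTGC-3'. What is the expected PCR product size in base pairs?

The forward primer matches the template at positions 96–113.
The reverse primer's reverse complement is GCAAAGGAATTGATCCAA, which matches the template at positions 160–177.
Product length = (reverse-primer end) − (forward-primer start) + 1 = 177 − 96 + 1 = 82 bp.

82 bp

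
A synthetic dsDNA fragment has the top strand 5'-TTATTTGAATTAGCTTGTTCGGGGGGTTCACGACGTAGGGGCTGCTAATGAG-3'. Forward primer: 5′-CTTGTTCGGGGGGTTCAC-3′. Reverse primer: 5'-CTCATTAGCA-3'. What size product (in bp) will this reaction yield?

Scanning the template, CTTGTTCGGGGGGTTCAC occurs at positions 14–31; this primer anneals to the bottom strand there with its 3' end pointing downstream.
The reverse primer's reverse complement is TGCTAATGAG, which matches the template at positions 43–52.
Amplicon spans positions 14–52: 39 bp.

39 bp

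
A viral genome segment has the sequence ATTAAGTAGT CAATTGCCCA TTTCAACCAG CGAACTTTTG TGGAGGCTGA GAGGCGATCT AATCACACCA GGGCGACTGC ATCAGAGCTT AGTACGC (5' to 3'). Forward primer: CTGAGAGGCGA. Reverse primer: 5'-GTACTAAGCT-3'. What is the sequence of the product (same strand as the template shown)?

Forward primer CTGAGAGGCGA is found on the top strand at positions 47–57.
Taking the reverse complement of GTACTAAGCT gives AGCTTAGTAC, found at positions 86–95 on the template; the primer anneals here to the top strand with its 3' end pointing upstream.
The product is the template from position 47 through 95 (49 bp).

5'-CTGAGAGGCGATCTAATCACACCAGGGCGACTGCATCAGAGCTTAGTAC-3'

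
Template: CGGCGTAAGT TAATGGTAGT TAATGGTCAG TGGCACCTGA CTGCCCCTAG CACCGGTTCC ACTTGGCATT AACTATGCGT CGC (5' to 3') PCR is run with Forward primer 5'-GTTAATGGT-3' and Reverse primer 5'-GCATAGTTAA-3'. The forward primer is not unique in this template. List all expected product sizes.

The forward primer GTTAATGGT matches the top strand at positions 9–17, 19–27.
The reverse primer's reverse complement is TTAACTATGC, matching at positions 69–78.
Each forward site pairs with the reverse site to give a product ending at position 78: sizes 70, 60 bp.

70 bp, 60 bp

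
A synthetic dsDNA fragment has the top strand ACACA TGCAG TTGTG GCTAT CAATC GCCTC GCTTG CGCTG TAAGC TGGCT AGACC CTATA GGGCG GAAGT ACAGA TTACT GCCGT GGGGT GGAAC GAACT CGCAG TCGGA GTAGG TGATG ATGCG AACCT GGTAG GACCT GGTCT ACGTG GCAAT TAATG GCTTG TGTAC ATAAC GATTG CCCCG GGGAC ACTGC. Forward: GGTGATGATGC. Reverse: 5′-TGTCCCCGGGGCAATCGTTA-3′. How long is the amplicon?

78 bp

The forward primer matches the template at positions 114–124.
The reverse primer's reverse complement is TAACGATTGCCCCGGGGACA, which matches the template at positions 172–191.
Product length = (reverse-primer end) − (forward-primer start) + 1 = 191 − 114 + 1 = 78 bp.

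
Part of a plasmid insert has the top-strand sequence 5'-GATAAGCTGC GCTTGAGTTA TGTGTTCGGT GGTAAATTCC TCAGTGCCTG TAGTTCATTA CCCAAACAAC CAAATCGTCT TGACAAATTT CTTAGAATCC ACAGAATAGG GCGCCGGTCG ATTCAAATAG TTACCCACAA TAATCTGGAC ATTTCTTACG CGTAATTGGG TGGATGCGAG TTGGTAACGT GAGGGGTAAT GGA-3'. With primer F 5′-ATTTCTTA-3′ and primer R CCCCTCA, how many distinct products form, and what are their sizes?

Two products: 110 bp, 46 bp

The forward primer ATTTCTTA matches the top strand at positions 87–94, 151–158.
The reverse primer's reverse complement is TGAGGGG, matching at positions 190–196.
Each forward site pairs with the reverse site to give a product ending at position 196: sizes 110, 46 bp.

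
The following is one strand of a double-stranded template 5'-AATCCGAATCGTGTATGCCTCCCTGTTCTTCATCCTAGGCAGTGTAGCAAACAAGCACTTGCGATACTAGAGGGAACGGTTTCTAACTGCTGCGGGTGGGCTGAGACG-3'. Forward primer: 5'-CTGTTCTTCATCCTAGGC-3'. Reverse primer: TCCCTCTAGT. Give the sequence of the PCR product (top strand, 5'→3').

Forward primer CTGTTCTTCATCCTAGGC is found on the top strand at positions 23–40.
Taking the reverse complement of TCCCTCTAGT gives ACTAGAGGGA, found at positions 66–75 on the template; the primer anneals here to the top strand with its 3' end pointing upstream.
The product is the template from position 23 through 75 (53 bp).

5'-CTGTTCTTCATCCTAGGCAGTGTAGCAAACAAGCACTTGCGATACTAGAGGGA-3'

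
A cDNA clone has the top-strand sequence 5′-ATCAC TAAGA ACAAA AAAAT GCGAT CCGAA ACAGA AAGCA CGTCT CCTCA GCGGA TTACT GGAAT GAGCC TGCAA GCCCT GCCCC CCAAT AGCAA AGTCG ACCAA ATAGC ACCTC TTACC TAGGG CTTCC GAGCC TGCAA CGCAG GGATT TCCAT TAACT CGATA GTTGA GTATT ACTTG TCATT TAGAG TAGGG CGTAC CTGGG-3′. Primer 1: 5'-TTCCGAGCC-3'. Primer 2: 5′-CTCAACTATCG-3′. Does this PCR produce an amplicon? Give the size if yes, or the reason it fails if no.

Yes — a 45 bp product.

Primer 1 (TTCCGAGCC) matches the top strand at positions 127–135; it acts as a forward primer.
Primer 2's reverse complement is CGATAGTTGAG, matching the top strand at positions 161–171; it acts as a reverse primer.
The 3' ends face each other across positions 127–171, giving a 45 bp product.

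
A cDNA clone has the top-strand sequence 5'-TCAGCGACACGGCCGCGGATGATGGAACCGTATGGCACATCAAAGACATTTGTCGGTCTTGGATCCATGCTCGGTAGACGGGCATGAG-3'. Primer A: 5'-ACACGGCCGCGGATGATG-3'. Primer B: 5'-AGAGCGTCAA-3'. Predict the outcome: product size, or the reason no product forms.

No product — primer B has no binding site in the template.

Primer B (AGAGCGTCAA) does not match the top strand, and its reverse complement TTGACGCTCT does not match either.
With no annealing site for primer B, no amplification occurs.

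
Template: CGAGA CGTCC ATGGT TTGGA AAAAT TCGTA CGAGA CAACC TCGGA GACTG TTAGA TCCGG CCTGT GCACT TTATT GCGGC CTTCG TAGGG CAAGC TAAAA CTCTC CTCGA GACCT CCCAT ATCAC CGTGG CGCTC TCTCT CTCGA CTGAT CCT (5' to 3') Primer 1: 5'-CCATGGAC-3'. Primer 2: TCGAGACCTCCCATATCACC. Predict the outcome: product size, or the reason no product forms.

Primer 1 (CCATGGAC) has reverse complement GTCCATGG, which matches the top strand at positions 7–14; primer 1 anneals to the top strand there with its 3' end pointing upstream toward position 7.
Primer 2 (TCGAGACCTCCCATATCACC) matches the top strand directly at positions 107–126; it anneals to the bottom strand with its 3' end pointing downstream toward position 126.
The 3' ends diverge (primer 1 extends toward position 1, primer 2 toward position 153), so the primers never converge on a shared product.

No product — the primers' 3' ends point away from each other.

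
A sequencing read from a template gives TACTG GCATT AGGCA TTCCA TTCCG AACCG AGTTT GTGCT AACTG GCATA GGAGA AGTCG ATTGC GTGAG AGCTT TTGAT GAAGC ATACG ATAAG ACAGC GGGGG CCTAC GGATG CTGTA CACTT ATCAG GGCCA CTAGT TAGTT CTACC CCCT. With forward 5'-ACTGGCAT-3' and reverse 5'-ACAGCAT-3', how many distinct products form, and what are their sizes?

The forward primer ACTGGCAT matches the top strand at positions 2–9, 42–49.
The reverse primer's reverse complement is ATGCTGT, matching at positions 113–119.
Each forward site pairs with the reverse site to give a product ending at position 119: sizes 118, 78 bp.

Two products: 118 bp, 78 bp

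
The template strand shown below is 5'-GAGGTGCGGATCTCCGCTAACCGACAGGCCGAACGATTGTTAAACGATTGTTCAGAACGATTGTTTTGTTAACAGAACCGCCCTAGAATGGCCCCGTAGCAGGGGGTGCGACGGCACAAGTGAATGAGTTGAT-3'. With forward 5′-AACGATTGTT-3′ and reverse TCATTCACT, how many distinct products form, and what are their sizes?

The forward primer AACGATTGTT matches the top strand at positions 32–41, 43–52, 56–65.
The reverse primer's reverse complement is AGTGAATGA, matching at positions 119–127.
Each forward site pairs with the reverse site to give a product ending at position 127: sizes 96, 85, 72 bp.

Three products: 96 bp, 85 bp, 72 bp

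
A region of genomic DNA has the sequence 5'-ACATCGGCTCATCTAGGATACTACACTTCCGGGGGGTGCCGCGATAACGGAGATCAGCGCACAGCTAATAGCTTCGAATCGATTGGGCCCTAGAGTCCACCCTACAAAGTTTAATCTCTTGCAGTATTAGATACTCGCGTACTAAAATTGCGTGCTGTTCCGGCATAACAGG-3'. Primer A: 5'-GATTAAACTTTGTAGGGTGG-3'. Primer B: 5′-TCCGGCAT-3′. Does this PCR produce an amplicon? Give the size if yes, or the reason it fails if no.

No product — the primers' 3' ends point away from each other.

Primer A (GATTAAACTTTGTAGGGTGG) has reverse complement CCACCCTACAAAGTTTAATC, which matches the top strand at positions 97–116; primer A anneals to the top strand there with its 3' end pointing upstream toward position 97.
Primer B (TCCGGCAT) matches the top strand directly at positions 159–166; it anneals to the bottom strand with its 3' end pointing downstream toward position 166.
The 3' ends diverge (primer A extends toward position 1, primer B toward position 172), so the primers never converge on a shared product.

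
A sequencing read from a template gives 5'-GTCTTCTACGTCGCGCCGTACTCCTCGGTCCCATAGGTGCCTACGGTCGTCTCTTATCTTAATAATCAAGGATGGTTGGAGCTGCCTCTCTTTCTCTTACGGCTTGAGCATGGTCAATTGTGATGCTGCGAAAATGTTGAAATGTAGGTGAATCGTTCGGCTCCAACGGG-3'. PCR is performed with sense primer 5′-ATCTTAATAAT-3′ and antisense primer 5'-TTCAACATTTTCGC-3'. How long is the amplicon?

86 bp

Scanning the template, ATCTTAATAAT occurs at positions 56–66; this primer anneals to the bottom strand there with its 3' end pointing downstream.
Reverse complement of the reverse primer: GCGAAAATGTTGAA. This occurs on the top strand at positions 128–141.
The product runs from position 56 to position 141, so its length is 141 − 56 + 1 = 86 bp.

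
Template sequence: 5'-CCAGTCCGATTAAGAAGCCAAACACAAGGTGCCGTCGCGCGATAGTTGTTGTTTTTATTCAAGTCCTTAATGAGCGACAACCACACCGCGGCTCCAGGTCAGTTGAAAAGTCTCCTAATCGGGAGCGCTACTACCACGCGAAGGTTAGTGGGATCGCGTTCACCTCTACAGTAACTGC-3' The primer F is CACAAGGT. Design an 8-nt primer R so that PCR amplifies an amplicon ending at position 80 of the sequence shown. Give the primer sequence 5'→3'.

The forward primer binds at positions 23–30; the product's 3' end on the top strand is position 80.
The reverse primer anneals to the top strand over positions 73–80, i.e. to AGCGACAA.
Its sequence written 5'→3' is the reverse complement: TTGTCGCT.

5'-TTGTCGCT-3'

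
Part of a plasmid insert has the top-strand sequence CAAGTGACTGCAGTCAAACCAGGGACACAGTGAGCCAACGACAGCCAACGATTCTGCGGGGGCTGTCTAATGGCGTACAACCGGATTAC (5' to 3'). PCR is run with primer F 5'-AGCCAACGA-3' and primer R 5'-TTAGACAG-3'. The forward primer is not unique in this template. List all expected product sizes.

The forward primer AGCCAACGA matches the top strand at positions 33–41, 43–51.
The reverse primer's reverse complement is CTGTCTAA, matching at positions 63–70.
Each forward site pairs with the reverse site to give a product ending at position 70: sizes 38, 28 bp.

38 bp, 28 bp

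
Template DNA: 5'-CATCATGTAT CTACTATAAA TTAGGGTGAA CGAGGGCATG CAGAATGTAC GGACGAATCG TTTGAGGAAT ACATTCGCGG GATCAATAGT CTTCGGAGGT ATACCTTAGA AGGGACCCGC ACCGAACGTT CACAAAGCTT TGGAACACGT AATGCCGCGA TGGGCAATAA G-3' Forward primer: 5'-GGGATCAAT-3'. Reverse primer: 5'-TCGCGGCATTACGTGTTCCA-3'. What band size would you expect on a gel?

82 bp

The forward primer matches the template at positions 79–87.
Reverse complement of the reverse primer: TGGAACACGTAATGCCGCGA. This occurs on the top strand at positions 141–160.
Product length = (reverse-primer end) − (forward-primer start) + 1 = 160 − 79 + 1 = 82 bp.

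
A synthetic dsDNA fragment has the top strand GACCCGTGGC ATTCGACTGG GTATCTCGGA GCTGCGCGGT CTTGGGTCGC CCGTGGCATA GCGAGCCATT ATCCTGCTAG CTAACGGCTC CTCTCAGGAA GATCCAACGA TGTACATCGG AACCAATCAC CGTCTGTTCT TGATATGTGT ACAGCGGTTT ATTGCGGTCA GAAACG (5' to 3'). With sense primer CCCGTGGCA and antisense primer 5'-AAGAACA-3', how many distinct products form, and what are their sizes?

The forward primer CCCGTGGCA matches the top strand at positions 3–11, 50–58.
The reverse primer's reverse complement is TGTTCTT, matching at positions 135–141.
Each forward site pairs with the reverse site to give a product ending at position 141: sizes 139, 92 bp.

Two products: 139 bp, 92 bp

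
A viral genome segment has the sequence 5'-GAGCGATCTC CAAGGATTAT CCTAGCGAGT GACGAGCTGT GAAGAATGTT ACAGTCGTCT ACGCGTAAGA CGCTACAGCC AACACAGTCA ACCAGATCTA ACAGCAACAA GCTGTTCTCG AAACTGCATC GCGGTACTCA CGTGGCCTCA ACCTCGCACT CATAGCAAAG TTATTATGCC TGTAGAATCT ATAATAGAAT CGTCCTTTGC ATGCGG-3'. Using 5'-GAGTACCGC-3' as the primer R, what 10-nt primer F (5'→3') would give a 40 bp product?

The reverse primer's reverse complement GCGGTACTC matches the template at positions 131–139, so the product ends at position 139.
A 40 bp product then starts at position 139 − 40 + 1 = 100.
The forward primer is identical to the top strand there: AACAGCAACA.

5'-AACAGCAACA-3'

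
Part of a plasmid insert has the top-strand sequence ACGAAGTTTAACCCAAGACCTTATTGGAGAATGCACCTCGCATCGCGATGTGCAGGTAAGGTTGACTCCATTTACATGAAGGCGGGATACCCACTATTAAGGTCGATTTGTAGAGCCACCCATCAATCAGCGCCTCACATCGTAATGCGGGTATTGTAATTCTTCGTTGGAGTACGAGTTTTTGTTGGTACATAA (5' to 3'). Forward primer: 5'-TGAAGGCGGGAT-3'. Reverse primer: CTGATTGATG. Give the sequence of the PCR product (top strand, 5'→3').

Forward primer TGAAGGCGGGAT is found on the top strand at positions 77–88.
Reverse complement of the reverse primer: CATCAATCAG. This occurs on the top strand at positions 121–130.
The product is the template from position 77 through 130 (54 bp).

5'-TGAAGGCGGGATACCCACTATTAAGGTCGATTTGTAGAGCCACCCATCAATCAG-3'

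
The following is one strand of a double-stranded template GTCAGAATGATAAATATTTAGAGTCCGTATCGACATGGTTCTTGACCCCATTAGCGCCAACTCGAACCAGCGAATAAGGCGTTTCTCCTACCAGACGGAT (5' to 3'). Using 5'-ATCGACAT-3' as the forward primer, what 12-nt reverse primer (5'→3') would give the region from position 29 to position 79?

5'-CCTTATTCGCTG-3'

The product's 3' end on the top strand is position 79.
The reverse primer anneals to the top strand over positions 68–79, i.e. to CAGCGAATAAGG.
Its sequence written 5'→3' is the reverse complement: CCTTATTCGCTG.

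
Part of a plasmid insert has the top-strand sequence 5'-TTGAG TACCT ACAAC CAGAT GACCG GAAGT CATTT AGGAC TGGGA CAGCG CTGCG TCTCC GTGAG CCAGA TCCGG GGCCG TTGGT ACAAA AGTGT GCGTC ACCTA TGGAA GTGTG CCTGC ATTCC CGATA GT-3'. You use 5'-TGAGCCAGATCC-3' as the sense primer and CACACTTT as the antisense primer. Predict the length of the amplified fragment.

Forward primer TGAGCCAGATCC is found on the top strand at positions 62–73.
The reverse primer's reverse complement is AAAGTGTG, which matches the template at positions 89–96.
Product length = (reverse-primer end) − (forward-primer start) + 1 = 96 − 62 + 1 = 35 bp.

35 bp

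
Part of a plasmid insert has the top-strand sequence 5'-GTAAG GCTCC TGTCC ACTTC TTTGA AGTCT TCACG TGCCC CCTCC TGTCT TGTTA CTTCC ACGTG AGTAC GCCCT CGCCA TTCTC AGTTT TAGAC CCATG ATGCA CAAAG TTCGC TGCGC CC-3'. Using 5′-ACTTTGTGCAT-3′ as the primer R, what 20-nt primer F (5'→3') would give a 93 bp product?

5'-TCTTTGAAGTCTTCACGTGC-3'

The reverse primer's reverse complement ATGCACAAAGT matches the template at positions 101–111, so the product ends at position 111.
A 93 bp product then starts at position 111 − 93 + 1 = 19.
The forward primer is identical to the top strand there: TCTTTGAAGTCTTCACGTGC.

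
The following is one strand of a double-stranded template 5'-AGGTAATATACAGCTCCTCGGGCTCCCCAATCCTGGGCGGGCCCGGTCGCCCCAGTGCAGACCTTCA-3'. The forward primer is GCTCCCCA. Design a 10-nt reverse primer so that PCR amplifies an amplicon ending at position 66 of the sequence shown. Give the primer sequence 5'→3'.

The forward primer binds at positions 22–29; the product's 3' end on the top strand is position 66.
The reverse primer anneals to the top strand over positions 57–66, i.e. to GCAGACCTTC.
Its sequence written 5'→3' is the reverse complement: GAAGGTCTGC.

5'-GAAGGTCTGC-3'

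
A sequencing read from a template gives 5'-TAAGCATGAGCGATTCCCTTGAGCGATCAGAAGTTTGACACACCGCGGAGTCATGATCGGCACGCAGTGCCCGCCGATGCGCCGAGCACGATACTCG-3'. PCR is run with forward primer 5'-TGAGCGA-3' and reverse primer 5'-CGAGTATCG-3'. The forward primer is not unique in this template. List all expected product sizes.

91 bp, 78 bp

The forward primer TGAGCGA matches the top strand at positions 7–13, 20–26.
The reverse primer's reverse complement is CGATACTCG, matching at positions 89–97.
Each forward site pairs with the reverse site to give a product ending at position 97: sizes 91, 78 bp.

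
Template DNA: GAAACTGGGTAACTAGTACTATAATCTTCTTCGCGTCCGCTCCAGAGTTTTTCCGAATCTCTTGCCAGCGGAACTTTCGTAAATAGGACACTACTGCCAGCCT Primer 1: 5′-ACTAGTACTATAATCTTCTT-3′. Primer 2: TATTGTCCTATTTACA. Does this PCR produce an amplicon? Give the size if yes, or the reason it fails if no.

Primer 2 (TATTGTCCTATTTACA) does not match the top strand, and its reverse complement TGTAAATAGGACAATA does not match either.
With no annealing site for primer 2, no amplification occurs.

No product — primer 2 has no binding site in the template.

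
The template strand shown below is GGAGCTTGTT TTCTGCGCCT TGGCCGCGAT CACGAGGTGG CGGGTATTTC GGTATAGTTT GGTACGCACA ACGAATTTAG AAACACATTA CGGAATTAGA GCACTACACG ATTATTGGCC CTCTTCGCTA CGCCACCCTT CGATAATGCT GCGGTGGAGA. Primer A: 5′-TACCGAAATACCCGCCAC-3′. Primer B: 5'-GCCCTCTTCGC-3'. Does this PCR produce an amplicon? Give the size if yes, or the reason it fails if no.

No product — the primers' 3' ends point away from each other.

Primer A (TACCGAAATACCCGCCAC) has reverse complement GTGGCGGGTATTTCGGTA, which matches the top strand at positions 37–54; primer A anneals to the top strand there with its 3' end pointing upstream toward position 37.
Primer B (GCCCTCTTCGC) matches the top strand directly at positions 118–128; it anneals to the bottom strand with its 3' end pointing downstream toward position 128.
The 3' ends diverge (primer A extends toward position 1, primer B toward position 160), so the primers never converge on a shared product.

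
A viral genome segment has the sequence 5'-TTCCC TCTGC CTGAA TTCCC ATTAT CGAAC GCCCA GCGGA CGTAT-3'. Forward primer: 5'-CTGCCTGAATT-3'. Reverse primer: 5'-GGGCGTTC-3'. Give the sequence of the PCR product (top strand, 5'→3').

5'-CTGCCTGAATTCCCATTATCGAACGCCC-3'

Forward primer CTGCCTGAATT is found on the top strand at positions 7–17.
Taking the reverse complement of GGGCGTTC gives GAACGCCC, found at positions 27–34 on the template; the primer anneals here to the top strand with its 3' end pointing upstream.
The product is the template from position 7 through 34 (28 bp).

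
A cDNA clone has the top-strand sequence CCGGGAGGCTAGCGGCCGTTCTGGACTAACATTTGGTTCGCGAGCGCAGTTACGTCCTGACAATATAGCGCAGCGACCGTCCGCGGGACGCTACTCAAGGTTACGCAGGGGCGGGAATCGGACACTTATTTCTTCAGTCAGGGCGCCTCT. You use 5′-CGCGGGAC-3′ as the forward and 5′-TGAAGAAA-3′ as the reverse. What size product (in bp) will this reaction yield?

Scanning the template, CGCGGGAC occurs at positions 82–89; this primer anneals to the bottom strand there with its 3' end pointing downstream.
Reverse complement of the reverse primer: TTTCTTCA. This occurs on the top strand at positions 129–136.
The product runs from position 82 to position 136, so its length is 136 − 82 + 1 = 55 bp.

55 bp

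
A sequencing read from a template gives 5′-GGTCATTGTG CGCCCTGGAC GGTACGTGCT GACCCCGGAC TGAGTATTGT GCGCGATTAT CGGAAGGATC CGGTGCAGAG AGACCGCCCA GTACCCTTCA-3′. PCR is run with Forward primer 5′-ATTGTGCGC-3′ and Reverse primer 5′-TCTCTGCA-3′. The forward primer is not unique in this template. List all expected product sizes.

The forward primer ATTGTGCGC matches the top strand at positions 5–13, 46–54.
The reverse primer's reverse complement is TGCAGAGA, matching at positions 74–81.
Each forward site pairs with the reverse site to give a product ending at position 81: sizes 77, 36 bp.

77 bp, 36 bp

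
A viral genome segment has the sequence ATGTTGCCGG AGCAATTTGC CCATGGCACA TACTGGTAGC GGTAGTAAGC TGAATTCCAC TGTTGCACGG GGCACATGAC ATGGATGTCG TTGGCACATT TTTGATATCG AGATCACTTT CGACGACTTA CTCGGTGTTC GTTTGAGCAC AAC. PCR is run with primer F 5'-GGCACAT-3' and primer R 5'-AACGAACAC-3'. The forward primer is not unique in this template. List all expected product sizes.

119 bp, 73 bp, 51 bp

The forward primer GGCACAT matches the top strand at positions 25–31, 71–77, 93–99.
The reverse primer's reverse complement is GTGTTCGTT, matching at positions 135–143.
Each forward site pairs with the reverse site to give a product ending at position 143: sizes 119, 73, 51 bp.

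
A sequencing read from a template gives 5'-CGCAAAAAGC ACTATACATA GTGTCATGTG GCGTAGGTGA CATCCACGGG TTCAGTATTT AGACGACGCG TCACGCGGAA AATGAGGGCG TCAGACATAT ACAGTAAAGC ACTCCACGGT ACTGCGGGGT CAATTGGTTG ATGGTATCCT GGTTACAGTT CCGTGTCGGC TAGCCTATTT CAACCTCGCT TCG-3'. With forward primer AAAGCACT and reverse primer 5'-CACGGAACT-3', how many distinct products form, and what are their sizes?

Two products: 160 bp, 60 bp

The forward primer AAAGCACT matches the top strand at positions 6–13, 106–113.
The reverse primer's reverse complement is AGTTCCGTG, matching at positions 157–165.
Each forward site pairs with the reverse site to give a product ending at position 165: sizes 160, 60 bp.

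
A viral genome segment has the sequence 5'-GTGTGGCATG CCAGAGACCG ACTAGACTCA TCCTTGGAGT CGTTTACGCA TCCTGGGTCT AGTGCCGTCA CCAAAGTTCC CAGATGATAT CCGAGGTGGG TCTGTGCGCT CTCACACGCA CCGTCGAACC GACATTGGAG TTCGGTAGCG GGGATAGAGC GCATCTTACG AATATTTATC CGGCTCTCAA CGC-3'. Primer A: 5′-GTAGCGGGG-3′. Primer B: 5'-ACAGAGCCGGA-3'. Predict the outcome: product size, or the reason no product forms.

Primer B (ACAGAGCCGGA) does not match the top strand, and its reverse complement TCCGGCTCTGT does not match either.
With no annealing site for primer B, no amplification occurs.

No product — primer B has no binding site in the template.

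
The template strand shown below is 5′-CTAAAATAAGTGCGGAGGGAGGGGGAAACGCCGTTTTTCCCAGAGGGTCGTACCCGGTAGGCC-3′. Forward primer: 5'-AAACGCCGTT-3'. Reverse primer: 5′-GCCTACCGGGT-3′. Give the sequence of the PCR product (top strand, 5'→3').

5'-AAACGCCGTTTTTCCCAGAGGGTCGTACCCGGTAGGC-3'

The forward primer matches the template at positions 26–35.
Taking the reverse complement of GCCTACCGGGT gives ACCCGGTAGGC, found at positions 52–62 on the template; the primer anneals here to the top strand with its 3' end pointing upstream.
The product is the template from position 26 through 62 (37 bp).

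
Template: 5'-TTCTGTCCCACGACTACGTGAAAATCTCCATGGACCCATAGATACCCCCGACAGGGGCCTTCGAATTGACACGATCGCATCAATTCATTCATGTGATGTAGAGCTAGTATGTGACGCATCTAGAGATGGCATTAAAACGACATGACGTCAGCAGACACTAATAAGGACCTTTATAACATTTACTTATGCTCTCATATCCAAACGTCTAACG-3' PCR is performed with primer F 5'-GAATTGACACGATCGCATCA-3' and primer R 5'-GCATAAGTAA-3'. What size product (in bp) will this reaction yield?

Forward primer GAATTGACACGATCGCATCA is found on the top strand at positions 63–82.
Reverse complement of the reverse primer: TTACTTATGC. This occurs on the top strand at positions 180–189.
Product length = (reverse-primer end) − (forward-primer start) + 1 = 189 − 63 + 1 = 127 bp.

127 bp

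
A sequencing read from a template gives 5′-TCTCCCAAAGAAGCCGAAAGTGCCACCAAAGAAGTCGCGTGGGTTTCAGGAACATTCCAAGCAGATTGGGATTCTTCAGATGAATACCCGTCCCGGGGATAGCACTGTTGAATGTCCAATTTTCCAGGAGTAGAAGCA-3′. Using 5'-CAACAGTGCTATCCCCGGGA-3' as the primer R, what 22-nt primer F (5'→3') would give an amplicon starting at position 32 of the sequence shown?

5'-AAGTCGCGTGGGTTTCAGGAAC-3'

The reverse primer's reverse complement TCCCGGGGATAGCACTGTTG matches the template at positions 91–110; the product starts at position 32.
The forward primer is identical to the top strand over positions 32–53: AAGTCGCGTGGGTTTCAGGAAC.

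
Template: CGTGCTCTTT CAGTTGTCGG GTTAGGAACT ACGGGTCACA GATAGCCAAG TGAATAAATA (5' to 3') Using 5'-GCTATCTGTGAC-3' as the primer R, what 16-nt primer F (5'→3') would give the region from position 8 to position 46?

5'-TTTCAGTTGTCGGGTT-3'

The reverse primer's reverse complement GTCACAGATAGC matches the template at positions 35–46; the product starts at position 8.
The forward primer is identical to the top strand over positions 8–23: TTTCAGTTGTCGGGTT.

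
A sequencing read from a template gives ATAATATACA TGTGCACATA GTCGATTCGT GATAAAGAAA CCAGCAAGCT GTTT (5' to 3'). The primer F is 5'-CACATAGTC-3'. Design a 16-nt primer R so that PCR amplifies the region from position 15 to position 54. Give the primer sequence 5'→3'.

5'-AAACAGCTTGCTGGTT-3'

The product's 3' end on the top strand is position 54.
The reverse primer anneals to the top strand over positions 39–54, i.e. to AACCAGCAAGCTGTTT.
Its sequence written 5'→3' is the reverse complement: AAACAGCTTGCTGGTT.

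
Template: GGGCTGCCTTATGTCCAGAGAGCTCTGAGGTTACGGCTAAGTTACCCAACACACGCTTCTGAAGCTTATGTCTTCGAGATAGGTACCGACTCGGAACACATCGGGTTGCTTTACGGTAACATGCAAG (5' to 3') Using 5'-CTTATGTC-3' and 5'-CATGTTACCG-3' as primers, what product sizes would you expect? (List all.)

The forward primer CTTATGTC matches the top strand at positions 8–15, 65–72.
The reverse primer's reverse complement is CGGTAACATG, matching at positions 114–123.
Each forward site pairs with the reverse site to give a product ending at position 123: sizes 116, 59 bp.

116 bp, 59 bp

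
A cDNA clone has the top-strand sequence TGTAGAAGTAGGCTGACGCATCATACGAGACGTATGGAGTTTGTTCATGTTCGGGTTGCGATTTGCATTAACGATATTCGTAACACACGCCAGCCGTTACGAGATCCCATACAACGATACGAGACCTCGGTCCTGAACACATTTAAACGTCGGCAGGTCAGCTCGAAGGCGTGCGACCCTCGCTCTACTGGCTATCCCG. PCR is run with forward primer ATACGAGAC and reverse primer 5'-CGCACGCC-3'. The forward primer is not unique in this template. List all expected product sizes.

153 bp, 59 bp

The forward primer ATACGAGAC matches the top strand at positions 23–31, 117–125.
The reverse primer's reverse complement is GGCGTGCG, matching at positions 168–175.
Each forward site pairs with the reverse site to give a product ending at position 175: sizes 153, 59 bp.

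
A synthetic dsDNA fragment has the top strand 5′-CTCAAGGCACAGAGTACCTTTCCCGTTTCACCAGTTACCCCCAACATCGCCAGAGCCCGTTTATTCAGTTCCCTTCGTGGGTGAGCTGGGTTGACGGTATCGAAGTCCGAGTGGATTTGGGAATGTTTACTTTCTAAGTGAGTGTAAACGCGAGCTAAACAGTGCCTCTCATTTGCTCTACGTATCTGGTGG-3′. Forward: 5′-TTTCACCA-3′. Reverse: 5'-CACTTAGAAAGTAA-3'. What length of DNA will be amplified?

115 bp

Forward primer TTTCACCA is found on the top strand at positions 26–33.
Taking the reverse complement of CACTTAGAAAGTAA gives TTACTTTCTAAGTG, found at positions 127–140 on the template; the primer anneals here to the top strand with its 3' end pointing upstream.
The product runs from position 26 to position 140, so its length is 140 − 26 + 1 = 115 bp.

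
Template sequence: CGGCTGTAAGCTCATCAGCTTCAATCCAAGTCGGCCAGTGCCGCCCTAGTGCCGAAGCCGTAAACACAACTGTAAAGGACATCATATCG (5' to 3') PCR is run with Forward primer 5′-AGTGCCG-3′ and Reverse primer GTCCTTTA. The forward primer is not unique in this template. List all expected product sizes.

The forward primer AGTGCCG matches the top strand at positions 37–43, 48–54.
The reverse primer's reverse complement is TAAAGGAC, matching at positions 73–80.
Each forward site pairs with the reverse site to give a product ending at position 80: sizes 44, 33 bp.

44 bp, 33 bp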